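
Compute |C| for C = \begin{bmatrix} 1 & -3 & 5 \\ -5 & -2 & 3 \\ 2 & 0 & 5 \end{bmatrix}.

Expand along row 3:
  + 2 · |-3 5; -2 3| = 2·(-9 − (-10)) = 2
  + 5 · |1 -3; -5 -2| = 5·(-2 − 15) = -85
Sum: (2) + (-85) = -83

-83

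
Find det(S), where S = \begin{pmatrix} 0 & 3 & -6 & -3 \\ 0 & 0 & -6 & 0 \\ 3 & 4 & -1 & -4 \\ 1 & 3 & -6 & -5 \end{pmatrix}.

det(S) = 108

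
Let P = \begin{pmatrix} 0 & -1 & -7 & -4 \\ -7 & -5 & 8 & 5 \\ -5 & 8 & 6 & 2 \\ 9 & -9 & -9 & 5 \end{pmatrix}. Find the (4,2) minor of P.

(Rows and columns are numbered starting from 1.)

Delete row 4 and column 2; the remaining 3×3 submatrix is [0 -7 -4; -7 8 5; -5 6 2].
Its determinant is 85.

The minor is 85.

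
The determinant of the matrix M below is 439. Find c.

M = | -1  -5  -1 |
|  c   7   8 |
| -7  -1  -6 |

Expanding along the column containing c, det(M) is linear in c: det(M) = (-29)·c + (265).
Set (-29)·c + (265) = 439  ⇒  (-29)·c = 174  ⇒  c = -6.

c = -6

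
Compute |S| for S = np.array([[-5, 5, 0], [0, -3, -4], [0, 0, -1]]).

-15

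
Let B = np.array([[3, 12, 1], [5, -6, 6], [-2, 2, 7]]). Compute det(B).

Expand along row 1:
  + 3 · |-6 6; 2 7| = 3·(-42 − 12) = -162
  − 12 · |5 6; -2 7| = −12·(35 − (-12)) = -564
  + 1 · |5 -6; -2 2| = 1·(10 − 12) = -2
Sum: (-162) + (-564) + (-2) = -728

-728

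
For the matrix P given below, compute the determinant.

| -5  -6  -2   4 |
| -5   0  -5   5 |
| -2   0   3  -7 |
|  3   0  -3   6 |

det(P) = 270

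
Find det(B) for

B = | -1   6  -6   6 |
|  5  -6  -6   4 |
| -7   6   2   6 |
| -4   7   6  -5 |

Expand along row 1:
  + (-1) · M_11   where M_11 = det([-6 -6 4; 6 2 6; 7 6 -5]) = -68
  − (6) · M_12   where M_12 = det([5 -6 4; -7 2 6; -4 6 -5]) = -12
  + (-6) · M_13   where M_13 = det([5 -6 4; -7 6 6; -4 7 -5]) = -106
  − (6) · M_14   where M_14 = det([5 -6 -6; -7 6 2; -4 7 6]) = 56
det = (+1)·(-1)·(-68) + (-1)·(6)·(-12) + (+1)·(-6)·(-106) + (-1)·(6)·(56) = 440

The determinant is 440.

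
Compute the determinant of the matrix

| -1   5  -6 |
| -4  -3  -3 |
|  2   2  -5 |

The determinant is -139.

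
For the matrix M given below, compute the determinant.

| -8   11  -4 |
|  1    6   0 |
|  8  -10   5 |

|M| = -63

Expand along column 3:
  + (-4) · |1 6; 8 -10| = (-4)·(-10 − 48) = 232
  + 5 · |-8 11; 1 6| = 5·(-48 − 11) = -295
Sum: (232) + (-295) = -63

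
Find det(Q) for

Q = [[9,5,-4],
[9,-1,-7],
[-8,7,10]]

Expand along row 1:
  + 9 · |-1 -7; 7 10| = 9·(-10 − (-49)) = 351
  − 5 · |9 -7; -8 10| = −5·(90 − 56) = -170
  + (-4) · |9 -1; -8 7| = (-4)·(63 − 8) = -220
Sum: (351) + (-170) + (-220) = -39

det(Q) = -39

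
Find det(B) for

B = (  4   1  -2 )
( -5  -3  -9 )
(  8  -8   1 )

|B| = -495

Expand along column 1:
  + 4 · |-3 -9; -8 1| = 4·(-3 − 72) = -300
  − (-5) · |1 -2; -8 1| = −(-5)·(1 − 16) = -75
  + 8 · |1 -2; -3 -9| = 8·(-9 − 6) = -120
Sum: (-300) + (-75) + (-120) = -495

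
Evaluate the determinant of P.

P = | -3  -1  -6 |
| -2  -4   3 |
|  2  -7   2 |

-181

Expand along row 1:
  + (-3) · |-4 3; -7 2| = (-3)·(-8 − (-21)) = -39
  − (-1) · |-2 3; 2 2| = −(-1)·(-4 − 6) = -10
  + (-6) · |-2 -4; 2 -7| = (-6)·(14 − (-8)) = -132
Sum: (-39) + (-10) + (-132) = -181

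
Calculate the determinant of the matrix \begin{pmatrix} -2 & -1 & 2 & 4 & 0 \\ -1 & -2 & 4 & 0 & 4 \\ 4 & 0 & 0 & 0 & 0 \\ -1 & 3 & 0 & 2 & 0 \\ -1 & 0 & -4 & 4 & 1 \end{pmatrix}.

-1472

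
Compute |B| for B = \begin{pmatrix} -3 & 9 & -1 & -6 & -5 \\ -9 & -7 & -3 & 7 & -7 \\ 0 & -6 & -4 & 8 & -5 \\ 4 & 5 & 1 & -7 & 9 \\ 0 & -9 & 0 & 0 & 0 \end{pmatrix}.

-20961

Expand along row 5 (it has 4 zeros):
  − (-9) · M_52   where M_52 = det([-3 -1 -6 -5; -9 -3 7 -7; 0 -4 8 -5; 4 1 -7 9]) = -2329
det = (-1)·(-9)·(-2329) = -20961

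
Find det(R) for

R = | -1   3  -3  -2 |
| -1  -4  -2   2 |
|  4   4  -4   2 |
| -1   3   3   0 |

Expand along row 4 (it has 1 zero):
  − (-1) · M_41   where M_41 = det([3 -3 -2; -4 -2 2; 4 -4 2]) = -84
  + (3) · M_42   where M_42 = det([-1 -3 -2; -1 -2 2; 4 -4 2]) = -58
  − (3) · M_43   where M_43 = det([-1 3 -2; -1 -4 2; 4 4 2]) = 22
det = (-1)·(-1)·(-84) + (+1)·(3)·(-58) + (-1)·(3)·(22) = -324

-324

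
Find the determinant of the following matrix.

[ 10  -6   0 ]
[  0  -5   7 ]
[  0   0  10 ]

-500

The matrix is upper triangular, so the determinant is the product of the diagonal entries:
det = (10) · (-5) · (10) = -500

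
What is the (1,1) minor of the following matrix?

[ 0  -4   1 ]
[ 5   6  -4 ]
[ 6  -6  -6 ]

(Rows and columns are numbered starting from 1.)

The minor is -60.

Delete row 1 and column 1; the remaining 2×2 submatrix is [6 -4; -6 -6].
Its determinant is 6·(-6) − (-4)·(-6) = -60.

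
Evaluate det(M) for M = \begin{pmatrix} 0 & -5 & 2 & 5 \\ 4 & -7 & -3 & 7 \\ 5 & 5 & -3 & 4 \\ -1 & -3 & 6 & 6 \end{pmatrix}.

|M| = -228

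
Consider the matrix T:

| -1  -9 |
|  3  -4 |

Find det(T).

det(T) = (-1)·(-4) − (-9)·3 = 4 − (-27) = 31

31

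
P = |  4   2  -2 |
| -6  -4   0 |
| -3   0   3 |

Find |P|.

det(P) = 12

Expand along column 2:
  − 2 · |-6 0; -3 3| = −2·(-18 − 0) = 36
  + (-4) · |4 -2; -3 3| = (-4)·(12 − 6) = -24
Sum: (36) + (-24) = 12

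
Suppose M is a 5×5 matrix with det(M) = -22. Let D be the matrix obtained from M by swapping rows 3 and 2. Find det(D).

22

Swapping two rows multiplies the determinant by −1.
det(D) = (-1)·(-22) = 22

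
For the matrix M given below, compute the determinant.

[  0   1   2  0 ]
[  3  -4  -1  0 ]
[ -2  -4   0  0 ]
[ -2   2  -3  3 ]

The determinant is -114.

Expand along column 4 (it has 3 zeros):
  + (3) · M_44   where M_44 = det([0 1 2; 3 -4 -1; -2 -4 0]) = -38
det = (+1)·(3)·(-38) = -114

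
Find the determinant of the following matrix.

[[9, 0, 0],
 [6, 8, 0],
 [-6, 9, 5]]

The matrix is lower triangular, so the determinant is the product of the diagonal entries:
det = (9) · (8) · (5) = 360

360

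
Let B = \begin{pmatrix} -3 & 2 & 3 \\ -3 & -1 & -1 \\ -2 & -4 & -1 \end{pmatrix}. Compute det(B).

Expand along column 1:
  + (-3) · |-1 -1; -4 -1| = (-3)·(1 − 4) = 9
  − (-3) · |2 3; -4 -1| = −(-3)·(-2 − (-12)) = 30
  + (-2) · |2 3; -1 -1| = (-2)·(-2 − (-3)) = -2
Sum: (9) + (30) + (-2) = 37

|B| = 37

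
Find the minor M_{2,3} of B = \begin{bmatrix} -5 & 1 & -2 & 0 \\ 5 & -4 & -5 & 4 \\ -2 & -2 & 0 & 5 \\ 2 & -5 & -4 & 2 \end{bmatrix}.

-91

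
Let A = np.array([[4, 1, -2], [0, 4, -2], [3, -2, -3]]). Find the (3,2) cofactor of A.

The cofactor is 8.

Delete row 3 and column 2; the remaining 2×2 submatrix is [4 -2; 0 -2].
Its determinant is 4·(-2) − (-2)·0 = -8.
The cofactor carries sign (−1)^(3+2) = −1, so C_{3,2} = −(-8) = 8.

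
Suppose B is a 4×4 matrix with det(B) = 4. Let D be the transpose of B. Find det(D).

det(Bᵀ) = det(B).
det(D) = (1)·(4) = 4

det(D) = 4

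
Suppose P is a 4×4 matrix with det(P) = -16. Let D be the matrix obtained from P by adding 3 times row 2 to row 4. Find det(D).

-16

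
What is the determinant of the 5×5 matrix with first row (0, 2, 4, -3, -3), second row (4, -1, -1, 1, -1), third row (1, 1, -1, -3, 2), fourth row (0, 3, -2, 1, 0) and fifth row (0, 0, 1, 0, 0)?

Expand along row 5 (it has 4 zeros):
  + (1) · M_53   where M_53 = det([0 2 -3 -3; 4 -1 1 -1; 1 1 -3 2; 0 3 1 0]) = 231
det = (+1)·(1)·(231) = 231

The determinant is 231.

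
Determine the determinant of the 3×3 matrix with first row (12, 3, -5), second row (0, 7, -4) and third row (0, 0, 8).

The determinant is 672.

The matrix is upper triangular, so the determinant is the product of the diagonal entries:
det = (12) · (7) · (8) = 672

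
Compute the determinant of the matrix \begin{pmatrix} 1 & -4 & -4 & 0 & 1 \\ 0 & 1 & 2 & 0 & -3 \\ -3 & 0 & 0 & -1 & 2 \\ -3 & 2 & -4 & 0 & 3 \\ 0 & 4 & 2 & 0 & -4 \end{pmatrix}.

Expand along column 4 (it has 4 zeros):
  − (-1) · M_34   where M_34 = det([1 -4 -4 1; 0 1 2 -3; -3 2 -4 3; 0 4 2 -4]) = -112
det = (-1)·(-1)·(-112) = -112

-112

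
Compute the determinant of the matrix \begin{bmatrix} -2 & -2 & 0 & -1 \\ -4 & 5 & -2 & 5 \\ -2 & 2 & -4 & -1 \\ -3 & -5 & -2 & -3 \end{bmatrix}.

Expand along row 1 (it has 1 zero):
  + (-2) · M_11   where M_11 = det([5 -2 5; 2 -4 -1; -5 -2 -3]) = -92
  − (-2) · M_12   where M_12 = det([-4 -2 5; -2 -4 -1; -3 -2 -3]) = -74
  − (-1) · M_14   where M_14 = det([-4 5 -2; -2 2 -4; -3 -5 -2]) = 104
det = (+1)·(-2)·(-92) + (-1)·(-2)·(-74) + (-1)·(-1)·(104) = 140

140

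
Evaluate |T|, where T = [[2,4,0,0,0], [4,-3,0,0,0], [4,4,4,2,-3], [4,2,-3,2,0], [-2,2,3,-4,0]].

The determinant is 396.

T is block lower-triangular with a 2×2 block and a 3×3 block on the diagonal, so its determinant equals the product of the determinants of the diagonal blocks.
det of the 2×2 block = -22
det of the 3×3 block = -18
det = (-22)·(-18) = 396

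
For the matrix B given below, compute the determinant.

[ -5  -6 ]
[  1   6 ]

det(B) = (-5)·6 − (-6)·1 = -30 − (-6) = -24

-24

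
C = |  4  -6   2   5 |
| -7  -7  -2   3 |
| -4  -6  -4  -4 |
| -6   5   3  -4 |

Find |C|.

Expand along row 1:
  + (4) · M_11   where M_11 = det([-7 -2 3; -6 -4 -4; 5 3 -4]) = -102
  − (-6) · M_12   where M_12 = det([-7 -2 3; -4 -4 -4; -6 3 -4]) = -320
  + (2) · M_13   where M_13 = det([-7 -7 3; -4 -6 -4; -6 5 -4]) = -532
  − (5) · M_14   where M_14 = det([-7 -7 -2; -4 -6 -4; -6 5 3]) = -154
det = (+1)·(4)·(-102) + (-1)·(-6)·(-320) + (+1)·(2)·(-532) + (-1)·(5)·(-154) = -2622

|C| = -2622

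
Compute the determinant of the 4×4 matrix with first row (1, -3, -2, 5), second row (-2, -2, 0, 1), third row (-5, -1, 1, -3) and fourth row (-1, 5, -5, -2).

46

Expand along row 2 (it has 1 zero):
  − (-2) · M_21   where M_21 = det([-3 -2 5; -1 1 -3; 5 -5 -2]) = 85
  + (-2) · M_22   where M_22 = det([1 -2 5; -5 1 -3; -1 -5 -2]) = 127
  + (1) · M_24   where M_24 = det([1 -3 -2; -5 -1 1; -1 5 -5]) = 130
det = (-1)·(-2)·(85) + (+1)·(-2)·(127) + (+1)·(1)·(130) = 46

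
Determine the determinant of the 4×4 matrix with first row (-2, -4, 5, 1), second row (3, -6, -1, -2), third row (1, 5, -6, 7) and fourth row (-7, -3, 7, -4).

The determinant is 1162.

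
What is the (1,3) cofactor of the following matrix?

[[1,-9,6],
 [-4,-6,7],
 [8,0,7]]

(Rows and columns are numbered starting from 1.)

Delete row 1 and column 3; the remaining 2×2 submatrix is [-4 -6; 8 0].
Its determinant is (-4)·0 − (-6)·8 = 48.
The cofactor carries sign (−1)^(1+3) = +1, so C_{1,3} = +(48) = 48.

The cofactor is 48.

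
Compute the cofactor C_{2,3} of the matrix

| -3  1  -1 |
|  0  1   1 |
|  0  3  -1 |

9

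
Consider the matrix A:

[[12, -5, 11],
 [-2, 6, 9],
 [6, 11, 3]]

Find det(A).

Expand along row 1:
  + 12 · |6 9; 11 3| = 12·(18 − 99) = -972
  − (-5) · |-2 9; 6 3| = −(-5)·(-6 − 54) = -300
  + 11 · |-2 6; 6 11| = 11·(-22 − 36) = -638
Sum: (-972) + (-300) + (-638) = -1910

-1910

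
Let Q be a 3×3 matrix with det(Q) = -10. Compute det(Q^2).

100

det(Q^2) = (det Q)^2 = (-10)^2 = 100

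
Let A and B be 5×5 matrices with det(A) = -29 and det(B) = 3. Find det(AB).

The determinant is -87.

det(AB) = det(A)·det(B) = (-29)·(3) = -87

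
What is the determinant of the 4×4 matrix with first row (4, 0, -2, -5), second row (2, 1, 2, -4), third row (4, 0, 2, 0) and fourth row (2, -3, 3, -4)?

The determinant is -356.

Expand along row 3 (it has 2 zeros):
  + (4) · M_31   where M_31 = det([0 -2 -5; 1 2 -4; -3 3 -4]) = -77
  + (2) · M_33   where M_33 = det([4 0 -5; 2 1 -4; 2 -3 -4]) = -24
det = (+1)·(4)·(-77) + (+1)·(2)·(-24) = -356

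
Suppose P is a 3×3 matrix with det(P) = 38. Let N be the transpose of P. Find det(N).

det(Pᵀ) = det(P).
det(N) = (1)·(38) = 38

38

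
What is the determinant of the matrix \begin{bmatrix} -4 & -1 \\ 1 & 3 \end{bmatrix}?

The determinant is -11.

det = (-4)·3 − (-1)·1 = -12 − (-1) = -11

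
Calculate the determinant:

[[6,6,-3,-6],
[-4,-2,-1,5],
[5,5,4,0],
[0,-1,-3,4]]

Expand along row 3 (it has 1 zero):
  + (5) · M_31   where M_31 = det([6 -3 -6; -2 -1 5; -1 -3 4]) = 27
  − (5) · M_32   where M_32 = det([6 -3 -6; -4 -1 5; 0 -3 4]) = -54
  + (4) · M_33   where M_33 = det([6 6 -6; -4 -2 5; 0 -1 4]) = 54
det = (+1)·(5)·(27) + (-1)·(5)·(-54) + (+1)·(4)·(54) = 621

621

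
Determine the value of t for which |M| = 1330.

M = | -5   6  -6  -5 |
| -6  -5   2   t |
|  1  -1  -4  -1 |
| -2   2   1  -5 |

Expanding along the row containing t, det(M) is linear in t: det(M) = (7)·t + (1344).
Set (7)·t + (1344) = 1330  ⇒  (7)·t = -14  ⇒  t = -2.

t = -2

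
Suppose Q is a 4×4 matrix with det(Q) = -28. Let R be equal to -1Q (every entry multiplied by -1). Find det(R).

For a 4×4 matrix, det(-1Q) = (-1)^4·det(Q) = 1·det(Q).
det(R) = (1)·(-28) = -28

-28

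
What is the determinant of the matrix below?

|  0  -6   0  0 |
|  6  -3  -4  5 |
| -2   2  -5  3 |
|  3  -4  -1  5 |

Expand along row 1 (it has 3 zeros):
  − (-6) · M_12   where M_12 = det([6 -4 5; -2 -5 3; 3 -1 5]) = -123
det = (-1)·(-6)·(-123) = -738

-738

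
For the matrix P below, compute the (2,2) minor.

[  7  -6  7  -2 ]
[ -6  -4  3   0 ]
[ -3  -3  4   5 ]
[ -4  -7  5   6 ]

The minor is -23.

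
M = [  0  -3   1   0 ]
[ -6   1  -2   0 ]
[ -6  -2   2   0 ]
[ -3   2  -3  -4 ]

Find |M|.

Expand along column 4 (it has 3 zeros):
  + (-4) · M_44   where M_44 = det([0 -3 1; -6 1 -2; -6 -2 2]) = -54
det = (+1)·(-4)·(-54) = 216

The determinant is 216.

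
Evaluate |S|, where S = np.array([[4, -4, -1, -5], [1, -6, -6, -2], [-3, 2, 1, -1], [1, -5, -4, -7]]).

66

Expand along row 1:
  + (4) · M_11   where M_11 = det([-6 -6 -2; 2 1 -1; -5 -4 -7]) = -42
  − (-4) · M_12   where M_12 = det([1 -6 -2; -3 1 -1; 1 -4 -7]) = 99
  + (-1) · M_13   where M_13 = det([1 -6 -2; -3 2 -1; 1 -5 -7]) = 87
  − (-5) · M_14   where M_14 = det([1 -6 -6; -3 2 1; 1 -5 -4]) = -15
det = (+1)·(4)·(-42) + (-1)·(-4)·(99) + (+1)·(-1)·(87) + (-1)·(-5)·(-15) = 66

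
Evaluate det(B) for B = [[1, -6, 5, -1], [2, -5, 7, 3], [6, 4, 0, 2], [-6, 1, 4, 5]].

576

Expand along row 3 (it has 1 zero):
  + (6) · M_31   where M_31 = det([-6 5 -1; -5 7 3; 1 4 5]) = 29
  − (4) · M_32   where M_32 = det([1 5 -1; 2 7 3; -6 4 5]) = -167
  − (2) · M_34   where M_34 = det([1 -6 5; 2 -5 7; -6 1 4]) = 133
det = (+1)·(6)·(29) + (-1)·(4)·(-167) + (-1)·(2)·(133) = 576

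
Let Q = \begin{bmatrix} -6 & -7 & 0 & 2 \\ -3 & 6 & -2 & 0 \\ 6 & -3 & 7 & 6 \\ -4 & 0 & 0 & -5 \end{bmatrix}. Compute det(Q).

2019

Expand along row 4 (it has 2 zeros):
  − (-4) · M_41   where M_41 = det([-7 0 2; 6 -2 0; -3 7 6]) = 156
  + (-5) · M_44   where M_44 = det([-6 -7 0; -3 6 -2; 6 -3 7]) = -279
det = (-1)·(-4)·(156) + (+1)·(-5)·(-279) = 2019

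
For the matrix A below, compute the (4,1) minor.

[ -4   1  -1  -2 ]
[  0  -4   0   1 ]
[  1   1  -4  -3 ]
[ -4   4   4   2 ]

Delete row 4 and column 1; the remaining 3×3 submatrix is [1 -1 -2; -4 0 1; 1 -4 -3].
Its determinant is -17.

-17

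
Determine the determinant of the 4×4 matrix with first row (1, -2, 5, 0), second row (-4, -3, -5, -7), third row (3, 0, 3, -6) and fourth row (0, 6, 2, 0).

-1260

Expand along row 4 (it has 2 zeros):
  + (6) · M_42   where M_42 = det([1 5 0; -4 -5 -7; 3 3 -6]) = -174
  − (2) · M_43   where M_43 = det([1 -2 0; -4 -3 -7; 3 0 -6]) = 108
det = (+1)·(6)·(-174) + (-1)·(2)·(108) = -1260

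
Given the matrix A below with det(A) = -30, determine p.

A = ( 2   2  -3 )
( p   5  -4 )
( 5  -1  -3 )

Expanding along the column containing p, det(A) is linear in p: det(A) = (9)·p + (-3).
Set (9)·p + (-3) = -30  ⇒  (9)·p = -27  ⇒  p = -3.

-3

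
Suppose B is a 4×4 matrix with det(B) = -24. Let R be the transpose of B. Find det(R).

|R| = -24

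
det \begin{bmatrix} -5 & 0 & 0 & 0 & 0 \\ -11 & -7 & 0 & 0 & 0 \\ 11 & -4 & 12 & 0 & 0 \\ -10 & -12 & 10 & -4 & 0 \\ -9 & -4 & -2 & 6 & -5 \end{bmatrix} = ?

The matrix is lower triangular, so the determinant is the product of the diagonal entries:
det = (-5) · (-7) · (12) · (-4) · (-5) = 8400

8400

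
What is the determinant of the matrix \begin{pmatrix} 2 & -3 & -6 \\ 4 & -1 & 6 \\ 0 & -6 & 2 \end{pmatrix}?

Expand along column 1:
  + 2 · |-1 6; -6 2| = 2·(-2 − (-36)) = 68
  − 4 · |-3 -6; -6 2| = −4·(-6 − 36) = 168
Sum: (68) + (168) = 236

The determinant is 236.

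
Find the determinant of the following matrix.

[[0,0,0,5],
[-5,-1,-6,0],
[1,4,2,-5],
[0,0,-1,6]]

-95

Expand along row 1 (it has 3 zeros):
  − (5) · M_14   where M_14 = det([-5 -1 -6; 1 4 2; 0 0 -1]) = 19
det = (-1)·(5)·(19) = -95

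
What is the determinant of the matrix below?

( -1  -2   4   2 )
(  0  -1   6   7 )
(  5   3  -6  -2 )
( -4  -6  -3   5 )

Expand along row 2 (it has 1 zero):
  + (-1) · M_22   where M_22 = det([-1 4 2; 5 -6 -2; -4 -3 5]) = -110
  − (6) · M_23   where M_23 = det([-1 -2 2; 5 3 -2; -4 -6 5]) = -5
  + (7) · M_24   where M_24 = det([-1 -2 4; 5 3 -6; -4 -6 -3]) = -105
det = (+1)·(-1)·(-110) + (-1)·(6)·(-5) + (+1)·(7)·(-105) = -595

-595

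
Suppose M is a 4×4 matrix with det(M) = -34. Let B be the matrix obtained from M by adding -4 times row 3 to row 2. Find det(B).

-34

Adding a multiple of one row to another leaves the determinant unchanged.
det(B) = (1)·(-34) = -34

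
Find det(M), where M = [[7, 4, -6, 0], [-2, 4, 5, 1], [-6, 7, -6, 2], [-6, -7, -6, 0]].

Expand along column 4 (it has 2 zeros):
  + (1) · M_24   where M_24 = det([7 4 -6; -6 7 -6; -6 -7 -6]) = -1092
  − (2) · M_34   where M_34 = det([7 4 -6; -2 4 5; -6 -7 -6]) = -319
det = (+1)·(1)·(-1092) + (-1)·(2)·(-319) = -454

-454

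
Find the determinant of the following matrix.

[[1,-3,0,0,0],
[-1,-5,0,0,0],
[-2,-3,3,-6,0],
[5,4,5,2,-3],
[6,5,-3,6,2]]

-576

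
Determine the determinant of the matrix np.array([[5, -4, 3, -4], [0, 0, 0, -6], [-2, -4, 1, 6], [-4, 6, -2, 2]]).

Expand along row 2 (it has 3 zeros):
  + (-6) · M_24   where M_24 = det([5 -4 3; -2 -4 1; -4 6 -2]) = -42
det = (+1)·(-6)·(-42) = 252

252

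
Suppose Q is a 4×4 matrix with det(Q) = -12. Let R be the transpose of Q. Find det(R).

det(Qᵀ) = det(Q).
det(R) = (1)·(-12) = -12

The determinant is -12.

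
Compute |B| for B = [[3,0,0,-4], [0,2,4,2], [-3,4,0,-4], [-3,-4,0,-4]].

768

Expand along column 3 (it has 3 zeros):
  − (4) · M_23   where M_23 = det([3 0 -4; -3 4 -4; -3 -4 -4]) = -192
det = (-1)·(4)·(-192) = 768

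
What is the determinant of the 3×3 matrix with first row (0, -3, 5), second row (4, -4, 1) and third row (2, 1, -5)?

-6

Expand along column 1:
  − 4 · |-3 5; 1 -5| = −4·(15 − 5) = -40
  + 2 · |-3 5; -4 1| = 2·(-3 − (-20)) = 34
Sum: (-40) + (34) = -6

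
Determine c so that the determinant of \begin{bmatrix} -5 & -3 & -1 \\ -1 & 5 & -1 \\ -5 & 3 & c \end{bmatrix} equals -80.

Expanding along the column containing c, det(B) is linear in c: det(B) = (-28)·c + (-52).
Set (-28)·c + (-52) = -80  ⇒  (-28)·c = -28  ⇒  c = 1.

c = 1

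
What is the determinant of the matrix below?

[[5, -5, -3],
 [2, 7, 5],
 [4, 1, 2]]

The determinant is 43.

Expand along column 1:
  + 5 · |7 5; 1 2| = 5·(14 − 5) = 45
  − 2 · |-5 -3; 1 2| = −2·(-10 − (-3)) = 14
  + 4 · |-5 -3; 7 5| = 4·(-25 − (-21)) = -16
Sum: (45) + (14) + (-16) = 43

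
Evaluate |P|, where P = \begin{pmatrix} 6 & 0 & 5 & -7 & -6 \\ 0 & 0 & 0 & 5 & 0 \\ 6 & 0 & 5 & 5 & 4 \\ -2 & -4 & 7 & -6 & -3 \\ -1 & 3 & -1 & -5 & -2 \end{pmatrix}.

|P| = -7600

Expand along row 2 (it has 4 zeros):
  + (5) · M_24   where M_24 = det([6 0 5 -6; 6 0 5 4; -2 -4 7 -3; -1 3 -1 -2]) = -1520
det = (+1)·(5)·(-1520) = -7600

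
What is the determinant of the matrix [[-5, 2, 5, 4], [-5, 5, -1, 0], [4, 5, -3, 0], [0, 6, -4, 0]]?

-264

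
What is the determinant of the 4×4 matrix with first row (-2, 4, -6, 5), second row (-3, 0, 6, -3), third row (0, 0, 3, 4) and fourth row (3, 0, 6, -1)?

Expand along column 2 (it has 3 zeros):
  − (4) · M_12   where M_12 = det([-3 6 -3; 0 3 4; 3 6 -1]) = 180
det = (-1)·(4)·(180) = -720

-720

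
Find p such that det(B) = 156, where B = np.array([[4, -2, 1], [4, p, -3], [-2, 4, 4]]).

4

Expanding along the column containing p, det(B) is linear in p: det(B) = (18)·p + (84).
Set (18)·p + (84) = 156  ⇒  (18)·p = 72  ⇒  p = 4.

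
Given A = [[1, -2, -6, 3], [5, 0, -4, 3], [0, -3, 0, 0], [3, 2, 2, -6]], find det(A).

Expand along row 3 (it has 3 zeros):
  − (-3) · M_32   where M_32 = det([1 -6 3; 5 -4 3; 3 2 -6]) = -150
det = (-1)·(-3)·(-150) = -450

|A| = -450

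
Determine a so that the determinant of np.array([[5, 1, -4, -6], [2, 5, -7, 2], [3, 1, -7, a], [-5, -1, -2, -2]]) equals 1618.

3

Expanding along the row containing a, det(A) is linear in a: det(A) = (138)·a + (1204).
Set (138)·a + (1204) = 1618  ⇒  (138)·a = 414  ⇒  a = 3.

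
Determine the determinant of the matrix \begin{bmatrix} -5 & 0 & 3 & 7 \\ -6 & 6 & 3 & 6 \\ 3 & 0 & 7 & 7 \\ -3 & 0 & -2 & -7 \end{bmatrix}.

The determinant is 1680.

Expand along column 2 (it has 3 zeros):
  + (6) · M_22   where M_22 = det([-5 3 7; 3 7 7; -3 -2 -7]) = 280
det = (+1)·(6)·(280) = 1680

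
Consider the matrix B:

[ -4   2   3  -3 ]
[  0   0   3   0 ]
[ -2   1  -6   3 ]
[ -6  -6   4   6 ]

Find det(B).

|B| = 486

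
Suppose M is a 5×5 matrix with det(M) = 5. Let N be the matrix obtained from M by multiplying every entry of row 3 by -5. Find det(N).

Scaling one row by -5 multiplies the determinant by -5.
det(N) = (-5)·(5) = -25

-25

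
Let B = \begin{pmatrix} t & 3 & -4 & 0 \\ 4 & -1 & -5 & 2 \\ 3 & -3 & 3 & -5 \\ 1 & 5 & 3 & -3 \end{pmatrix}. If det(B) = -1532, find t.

-7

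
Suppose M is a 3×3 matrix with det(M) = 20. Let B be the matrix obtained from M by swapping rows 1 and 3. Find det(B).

det(B) = -20

Swapping two rows multiplies the determinant by −1.
det(B) = (-1)·(20) = -20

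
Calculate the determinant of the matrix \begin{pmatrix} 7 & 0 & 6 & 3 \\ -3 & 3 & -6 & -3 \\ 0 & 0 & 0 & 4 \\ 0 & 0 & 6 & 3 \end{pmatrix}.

The matrix is block upper-triangular with a 2×2 block and a 2×2 block on the diagonal, so its determinant equals the product of the determinants of the diagonal blocks.
det of the 2×2 block = 21
det of the 2×2 block = -24
det = (21)·(-24) = -504

-504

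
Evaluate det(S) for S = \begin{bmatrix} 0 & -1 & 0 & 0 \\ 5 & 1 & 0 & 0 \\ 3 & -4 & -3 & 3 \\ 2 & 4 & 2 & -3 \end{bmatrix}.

The determinant is 15.

S is block lower-triangular with a 2×2 block and a 2×2 block on the diagonal, so its determinant equals the product of the determinants of the diagonal blocks.
det of the 2×2 block = 5
det of the 2×2 block = 3
det = (5)·(3) = 15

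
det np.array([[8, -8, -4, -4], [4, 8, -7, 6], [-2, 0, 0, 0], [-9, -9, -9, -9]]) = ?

Expand along row 3 (it has 3 zeros):
  + (-2) · M_31   where M_31 = det([-8 -4 -4; 8 -7 6; -9 -9 -9]) = -468
det = (+1)·(-2)·(-468) = 936

936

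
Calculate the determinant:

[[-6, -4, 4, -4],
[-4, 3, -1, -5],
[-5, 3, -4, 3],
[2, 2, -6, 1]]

Expand along row 1:
  + (-6) · M_11   where M_11 = det([3 -1 -5; 3 -4 3; 2 -6 1]) = 89
  − (-4) · M_12   where M_12 = det([-4 -1 -5; -5 -4 3; 2 -6 1]) = -257
  + (4) · M_13   where M_13 = det([-4 3 -5; -5 3 3; 2 2 1]) = 125
  − (-4) · M_14   where M_14 = det([-4 3 -1; -5 3 -4; 2 2 -6]) = -58
det = (+1)·(-6)·(89) + (-1)·(-4)·(-257) + (+1)·(4)·(125) + (-1)·(-4)·(-58) = -1294

-1294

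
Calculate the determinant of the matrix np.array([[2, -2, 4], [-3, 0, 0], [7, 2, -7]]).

Expand along row 2:
  − (-3) · |-2 4; 2 -7| = −(-3)·(14 − 8) = 18

The determinant is 18.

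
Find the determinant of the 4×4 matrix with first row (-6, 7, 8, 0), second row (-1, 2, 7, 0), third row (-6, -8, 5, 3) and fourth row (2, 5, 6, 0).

The determinant is -618.

Expand along column 4 (it has 3 zeros):
  − (3) · M_34   where M_34 = det([-6 7 8; -1 2 7; 2 5 6]) = 206
det = (-1)·(3)·(206) = -618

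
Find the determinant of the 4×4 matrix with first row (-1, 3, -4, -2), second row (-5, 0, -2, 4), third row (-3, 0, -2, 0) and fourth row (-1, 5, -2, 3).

Expand along row 3 (it has 2 zeros):
  + (-3) · M_31   where M_31 = det([3 -4 -2; 0 -2 4; 5 -2 3]) = -94
  + (-2) · M_33   where M_33 = det([-1 3 -2; -5 0 4; -1 5 3]) = 103
det = (+1)·(-3)·(-94) + (+1)·(-2)·(103) = 76

76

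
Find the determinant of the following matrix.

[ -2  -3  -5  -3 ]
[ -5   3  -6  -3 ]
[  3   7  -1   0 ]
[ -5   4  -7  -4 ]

-112

Expand along row 3 (it has 1 zero):
  + (3) · M_31   where M_31 = det([-3 -5 -3; 3 -6 -3; 4 -7 -4]) = -18
  − (7) · M_32   where M_32 = det([-2 -5 -3; -5 -6 -3; -5 -7 -4]) = 4
  + (-1) · M_33   where M_33 = det([-2 -3 -3; -5 3 -3; -5 4 -4]) = 30
det = (+1)·(3)·(-18) + (-1)·(7)·(4) + (+1)·(-1)·(30) = -112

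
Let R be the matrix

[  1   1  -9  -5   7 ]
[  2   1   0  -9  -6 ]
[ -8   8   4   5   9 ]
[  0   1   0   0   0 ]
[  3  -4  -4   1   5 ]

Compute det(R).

Expand along row 4 (it has 4 zeros):
  + (1) · M_42   where M_42 = det([1 -9 -5 7; 2 0 -9 -6; -8 4 5 9; 3 -4 1 5]) = -2573
det = (+1)·(1)·(-2573) = -2573

|R| = -2573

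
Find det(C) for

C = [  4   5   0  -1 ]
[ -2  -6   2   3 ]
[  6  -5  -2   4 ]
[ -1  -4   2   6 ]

464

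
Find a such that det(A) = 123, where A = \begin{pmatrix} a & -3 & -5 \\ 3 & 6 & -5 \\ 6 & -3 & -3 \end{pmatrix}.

Expanding along the column containing a, det(A) is linear in a: det(A) = (-33)·a + (288).
Set (-33)·a + (288) = 123  ⇒  (-33)·a = -165  ⇒  a = 5.

5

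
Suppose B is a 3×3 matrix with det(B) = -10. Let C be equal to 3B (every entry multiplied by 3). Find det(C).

-270

For a 3×3 matrix, det(3B) = 3^3·det(B) = 27·det(B).
det(C) = (27)·(-10) = -270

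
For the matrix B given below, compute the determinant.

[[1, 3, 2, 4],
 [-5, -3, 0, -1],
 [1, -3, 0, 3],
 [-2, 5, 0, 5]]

det(B) = 368

Expand along column 3 (it has 3 zeros):
  + (2) · M_13   where M_13 = det([-5 -3 -1; 1 -3 3; -2 5 5]) = 184
det = (+1)·(2)·(184) = 368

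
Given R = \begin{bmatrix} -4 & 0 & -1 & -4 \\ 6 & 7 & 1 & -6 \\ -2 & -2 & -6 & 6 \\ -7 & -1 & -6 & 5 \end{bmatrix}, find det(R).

Expand along row 1 (it has 1 zero):
  + (-4) · M_11   where M_11 = det([7 1 -6; -2 -6 6; -1 -6 5]) = 10
  + (-1) · M_13   where M_13 = det([6 7 -6; -2 -2 6; -7 -1 5]) = -176
  − (-4) · M_14   where M_14 = det([6 7 1; -2 -2 -6; -7 -1 -6]) = 234
det = (+1)·(-4)·(10) + (+1)·(-1)·(-176) + (-1)·(-4)·(234) = 1072

1072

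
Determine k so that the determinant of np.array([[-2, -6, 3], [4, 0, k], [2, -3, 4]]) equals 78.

Expanding along the row containing k, det(A) is linear in k: det(A) = (-18)·k + (60).
Set (-18)·k + (60) = 78  ⇒  (-18)·k = 18  ⇒  k = -1.

-1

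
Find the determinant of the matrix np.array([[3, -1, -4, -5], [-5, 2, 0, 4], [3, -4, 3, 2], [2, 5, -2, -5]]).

The determinant is -168.

Expand along row 2 (it has 1 zero):
  − (-5) · M_21   where M_21 = det([-1 -4 -5; -4 3 2; 5 -2 -5]) = 86
  + (2) · M_22   where M_22 = det([3 -4 -5; 3 3 2; 2 -2 -5]) = -49
  + (4) · M_24   where M_24 = det([3 -1 -4; 3 -4 3; 2 5 -2]) = -125
det = (-1)·(-5)·(86) + (+1)·(2)·(-49) + (+1)·(4)·(-125) = -168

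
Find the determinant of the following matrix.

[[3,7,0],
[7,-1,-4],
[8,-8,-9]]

The determinant is 148.

Expand along column 3:
  − (-4) · |3 7; 8 -8| = −(-4)·(-24 − 56) = -320
  + (-9) · |3 7; 7 -1| = (-9)·(-3 − 49) = 468
Sum: (-320) + (468) = 148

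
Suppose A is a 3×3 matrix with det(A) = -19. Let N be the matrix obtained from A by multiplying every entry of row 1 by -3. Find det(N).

Scaling one row by -3 multiplies the determinant by -3.
det(N) = (-3)·(-19) = 57

57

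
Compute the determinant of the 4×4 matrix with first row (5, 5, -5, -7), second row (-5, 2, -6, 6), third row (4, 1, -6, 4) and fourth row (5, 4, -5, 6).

The determinant is -2517.

Expand along row 1:
  + (5) · M_11   where M_11 = det([2 -6 6; 1 -6 4; 4 -5 6]) = 22
  − (5) · M_12   where M_12 = det([-5 -6 6; 4 -6 4; 5 -5 6]) = 164
  + (-5) · M_13   where M_13 = det([-5 2 6; 4 1 4; 5 4 6]) = 108
  − (-7) · M_14   where M_14 = det([-5 2 -6; 4 1 -6; 5 4 -5]) = -181
det = (+1)·(5)·(22) + (-1)·(5)·(164) + (+1)·(-5)·(108) + (-1)·(-7)·(-181) = -2517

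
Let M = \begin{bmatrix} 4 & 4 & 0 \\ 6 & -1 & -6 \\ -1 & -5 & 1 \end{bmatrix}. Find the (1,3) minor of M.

Delete row 1 and column 3; the remaining 2×2 submatrix is [6 -1; -1 -5].
Its determinant is 6·(-5) − (-1)·(-1) = -31.

The minor is -31.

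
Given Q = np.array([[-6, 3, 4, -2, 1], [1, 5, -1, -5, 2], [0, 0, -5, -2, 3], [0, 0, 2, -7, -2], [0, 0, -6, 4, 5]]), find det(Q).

-957

Q is block upper-triangular with a 2×2 block and a 3×3 block on the diagonal, so its determinant equals the product of the determinants of the diagonal blocks.
det of the 2×2 block = -33
det of the 3×3 block = 29
det = (-33)·(29) = -957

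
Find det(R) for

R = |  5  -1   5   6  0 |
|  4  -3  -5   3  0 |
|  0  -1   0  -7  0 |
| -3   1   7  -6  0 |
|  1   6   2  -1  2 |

Expand along column 5 (it has 4 zeros):
  + (2) · M_55   where M_55 = det([5 -1 5 6; 4 -3 -5 3; 0 -1 0 -7; -3 1 7 -6]) = -446
det = (+1)·(2)·(-446) = -892

|R| = -892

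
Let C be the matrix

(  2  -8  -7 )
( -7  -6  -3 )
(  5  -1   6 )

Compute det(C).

Expand along column 1:
  + 2 · |-6 -3; -1 6| = 2·(-36 − 3) = -78
  − (-7) · |-8 -7; -1 6| = −(-7)·(-48 − 7) = -385
  + 5 · |-8 -7; -6 -3| = 5·(24 − 42) = -90
Sum: (-78) + (-385) + (-90) = -553

det(C) = -553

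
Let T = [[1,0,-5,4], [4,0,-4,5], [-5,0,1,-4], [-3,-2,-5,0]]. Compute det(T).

Expand along column 2 (it has 3 zeros):
  + (-2) · M_42   where M_42 = det([1 -5 4; 4 -4 5; -5 1 -4]) = -8
det = (+1)·(-2)·(-8) = 16

16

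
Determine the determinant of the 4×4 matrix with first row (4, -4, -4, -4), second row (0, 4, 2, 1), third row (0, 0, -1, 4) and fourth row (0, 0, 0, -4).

The matrix is upper triangular, so the determinant is the product of the diagonal entries:
det = (4) · (4) · (-1) · (-4) = 64

64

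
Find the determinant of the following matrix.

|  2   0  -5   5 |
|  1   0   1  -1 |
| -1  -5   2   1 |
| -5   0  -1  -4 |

-175

Expand along column 2 (it has 3 zeros):
  − (-5) · M_32   where M_32 = det([2 -5 5; 1 1 -1; -5 -1 -4]) = -35
det = (-1)·(-5)·(-35) = -175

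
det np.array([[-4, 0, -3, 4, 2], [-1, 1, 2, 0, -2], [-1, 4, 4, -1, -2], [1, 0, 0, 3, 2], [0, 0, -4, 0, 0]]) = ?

Expand along row 5 (it has 4 zeros):
  + (-4) · M_53   where M_53 = det([-4 0 4 2; -1 1 0 -2; -1 4 -1 -2; 1 0 3 2]) = 100
det = (+1)·(-4)·(100) = -400

-400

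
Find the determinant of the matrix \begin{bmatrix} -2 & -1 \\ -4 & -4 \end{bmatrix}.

det = (-2)·(-4) − (-1)·(-4) = 8 − 4 = 4

4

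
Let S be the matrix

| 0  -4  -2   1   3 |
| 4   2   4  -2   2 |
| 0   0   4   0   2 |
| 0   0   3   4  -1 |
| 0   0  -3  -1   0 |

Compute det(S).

S is block upper-triangular with a 2×2 block and a 3×3 block on the diagonal, so its determinant equals the product of the determinants of the diagonal blocks.
det of the 2×2 block = 16
det of the 3×3 block = 14
det = (16)·(14) = 224

224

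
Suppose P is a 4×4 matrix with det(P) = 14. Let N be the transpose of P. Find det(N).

The determinant is 14.

det(Pᵀ) = det(P).
det(N) = (1)·(14) = 14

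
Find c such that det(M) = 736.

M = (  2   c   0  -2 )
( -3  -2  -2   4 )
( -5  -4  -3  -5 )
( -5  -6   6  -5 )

c = 4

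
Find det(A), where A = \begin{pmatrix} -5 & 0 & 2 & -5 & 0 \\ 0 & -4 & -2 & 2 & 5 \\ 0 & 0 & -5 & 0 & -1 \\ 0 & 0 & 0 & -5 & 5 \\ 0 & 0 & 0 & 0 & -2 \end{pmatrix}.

det(A) = -1000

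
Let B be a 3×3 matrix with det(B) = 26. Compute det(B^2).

det(B^2) = (det B)^2 = (26)^2 = 676

676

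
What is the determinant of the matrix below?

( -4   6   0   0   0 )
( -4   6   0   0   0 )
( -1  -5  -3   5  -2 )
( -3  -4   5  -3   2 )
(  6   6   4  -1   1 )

0

The matrix is block lower-triangular with a 2×2 block and a 3×3 block on the diagonal, so its determinant equals the product of the determinants of the diagonal blocks.
det of the 2×2 block = 0
det of the 3×3 block = 4
det = (0)·(4) = 0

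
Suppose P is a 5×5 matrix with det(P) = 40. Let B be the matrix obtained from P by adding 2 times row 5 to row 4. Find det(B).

40

Adding a multiple of one row to another leaves the determinant unchanged.
det(B) = (1)·(40) = 40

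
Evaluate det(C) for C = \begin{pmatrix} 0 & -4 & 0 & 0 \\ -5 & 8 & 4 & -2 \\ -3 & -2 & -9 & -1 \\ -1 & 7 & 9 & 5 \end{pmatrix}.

Expand along row 1 (it has 3 zeros):
  − (-4) · M_12   where M_12 = det([-5 4 -2; -3 -9 -1; -1 9 5]) = 316
det = (-1)·(-4)·(316) = 1264

det(C) = 1264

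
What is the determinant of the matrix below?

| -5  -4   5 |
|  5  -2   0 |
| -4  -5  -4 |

The determinant is -285.

Expand along row 2:
  − 5 · |-4 5; -5 -4| = −5·(16 − (-25)) = -205
  + (-2) · |-5 5; -4 -4| = (-2)·(20 − (-20)) = -80
Sum: (-205) + (-80) = -285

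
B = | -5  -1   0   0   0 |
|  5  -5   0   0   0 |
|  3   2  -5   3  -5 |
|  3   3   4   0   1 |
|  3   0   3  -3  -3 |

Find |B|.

B is block lower-triangular with a 2×2 block and a 3×3 block on the diagonal, so its determinant equals the product of the determinants of the diagonal blocks.
det of the 2×2 block = 30
det of the 3×3 block = 90
det = (30)·(90) = 2700

|B| = 2700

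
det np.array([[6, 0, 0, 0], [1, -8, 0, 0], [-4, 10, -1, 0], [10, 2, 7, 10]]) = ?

480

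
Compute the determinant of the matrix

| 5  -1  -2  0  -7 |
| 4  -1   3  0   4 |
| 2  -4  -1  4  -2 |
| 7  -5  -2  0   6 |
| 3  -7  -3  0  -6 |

7780

Expand along column 4 (it has 4 zeros):
  − (4) · M_34   where M_34 = det([5 -1 -2 -7; 4 -1 3 4; 7 -5 -2 6; 3 -7 -3 -6]) = -1945
det = (-1)·(4)·(-1945) = 7780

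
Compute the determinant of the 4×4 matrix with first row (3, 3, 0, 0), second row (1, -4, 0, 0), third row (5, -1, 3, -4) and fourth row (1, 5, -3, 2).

The matrix is block lower-triangular with a 2×2 block and a 2×2 block on the diagonal, so its determinant equals the product of the determinants of the diagonal blocks.
det of the 2×2 block = -15
det of the 2×2 block = -6
det = (-15)·(-6) = 90

The determinant is 90.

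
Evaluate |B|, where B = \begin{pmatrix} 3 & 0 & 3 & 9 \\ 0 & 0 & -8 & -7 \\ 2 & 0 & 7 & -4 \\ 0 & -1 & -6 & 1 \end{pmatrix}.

The determinant is -345.

Expand along column 2 (it has 3 zeros):
  + (-1) · M_42   where M_42 = det([3 3 9; 0 -8 -7; 2 7 -4]) = 345
det = (+1)·(-1)·(345) = -345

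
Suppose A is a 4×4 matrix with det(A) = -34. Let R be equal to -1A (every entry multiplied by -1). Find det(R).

-34

For a 4×4 matrix, det(-1A) = (-1)^4·det(A) = 1·det(A).
det(R) = (1)·(-34) = -34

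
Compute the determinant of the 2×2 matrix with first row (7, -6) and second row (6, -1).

det = 7·(-1) − (-6)·6 = -7 − (-36) = 29

29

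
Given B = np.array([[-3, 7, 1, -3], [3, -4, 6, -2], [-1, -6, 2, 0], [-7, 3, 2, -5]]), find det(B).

Expand along row 3 (it has 1 zero):
  + (-1) · M_31   where M_31 = det([7 1 -3; -4 6 -2; 3 2 -5]) = -130
  − (-6) · M_32   where M_32 = det([-3 1 -3; 3 6 -2; -7 2 -5]) = -37
  + (2) · M_33   where M_33 = det([-3 7 -3; 3 -4 -2; -7 3 -5]) = 182
det = (+1)·(-1)·(-130) + (-1)·(-6)·(-37) + (+1)·(2)·(182) = 272

The determinant is 272.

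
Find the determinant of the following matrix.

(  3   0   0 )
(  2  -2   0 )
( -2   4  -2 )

The matrix is lower triangular, so the determinant is the product of the diagonal entries:
det = (3) · (-2) · (-2) = 12

12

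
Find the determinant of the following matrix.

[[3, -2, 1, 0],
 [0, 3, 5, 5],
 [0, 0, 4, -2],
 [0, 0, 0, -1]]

-36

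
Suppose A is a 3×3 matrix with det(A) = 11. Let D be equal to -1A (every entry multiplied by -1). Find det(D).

For a 3×3 matrix, det(-1A) = (-1)^3·det(A) = -1·det(A).
det(D) = (-1)·(11) = -11

-11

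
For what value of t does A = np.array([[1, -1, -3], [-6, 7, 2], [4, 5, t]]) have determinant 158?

t = 2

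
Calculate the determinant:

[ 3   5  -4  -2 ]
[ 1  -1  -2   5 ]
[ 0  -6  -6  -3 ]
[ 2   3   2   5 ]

Expand along row 3 (it has 1 zero):
  − (-6) · M_32   where M_32 = det([3 -4 -2; 1 -2 5; 2 2 5]) = -92
  + (-6) · M_33   where M_33 = det([3 5 -2; 1 -1 5; 2 3 5]) = -45
  − (-3) · M_34   where M_34 = det([3 5 -4; 1 -1 -2; 2 3 2]) = -38
det = (-1)·(-6)·(-92) + (+1)·(-6)·(-45) + (-1)·(-3)·(-38) = -396

The determinant is -396.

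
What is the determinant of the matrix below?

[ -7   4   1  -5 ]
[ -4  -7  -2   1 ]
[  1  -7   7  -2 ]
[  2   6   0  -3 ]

Expand along row 4 (it has 1 zero):
  − (2) · M_41   where M_41 = det([4 1 -5; -7 -2 1; -7 7 -2]) = 282
  + (6) · M_42   where M_42 = det([-7 1 -5; -4 -2 1; 1 7 -2]) = 144
  + (-3) · M_44   where M_44 = det([-7 4 1; -4 -7 -2; 1 -7 7]) = 580
det = (-1)·(2)·(282) + (+1)·(6)·(144) + (+1)·(-3)·(580) = -1440

-1440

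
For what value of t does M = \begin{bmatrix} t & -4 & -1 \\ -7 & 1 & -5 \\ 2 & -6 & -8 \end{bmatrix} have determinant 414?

-5

Expanding along the column containing t, det(M) is linear in t: det(M) = (-38)·t + (224).
Set (-38)·t + (224) = 414  ⇒  (-38)·t = 190  ⇒  t = -5.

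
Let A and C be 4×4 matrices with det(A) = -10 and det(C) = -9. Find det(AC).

det(AC) = det(A)·det(C) = (-10)·(-9) = 90

90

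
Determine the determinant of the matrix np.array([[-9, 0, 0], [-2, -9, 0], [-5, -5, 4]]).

324

The matrix is lower triangular, so the determinant is the product of the diagonal entries:
det = (-9) · (-9) · (4) = 324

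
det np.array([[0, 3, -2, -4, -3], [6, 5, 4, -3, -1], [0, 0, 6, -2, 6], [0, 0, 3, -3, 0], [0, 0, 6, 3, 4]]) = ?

The matrix is block upper-triangular with a 2×2 block and a 3×3 block on the diagonal, so its determinant equals the product of the determinants of the diagonal blocks.
det of the 2×2 block = -18
det of the 3×3 block = 114
det = (-18)·(114) = -2052

-2052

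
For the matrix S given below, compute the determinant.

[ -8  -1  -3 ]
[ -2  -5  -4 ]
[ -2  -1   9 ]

The determinant is 390.

Expand along column 1:
  + (-8) · |-5 -4; -1 9| = (-8)·(-45 − 4) = 392
  − (-2) · |-1 -3; -1 9| = −(-2)·(-9 − 3) = -24
  + (-2) · |-1 -3; -5 -4| = (-2)·(4 − 15) = 22
Sum: (392) + (-24) + (22) = 390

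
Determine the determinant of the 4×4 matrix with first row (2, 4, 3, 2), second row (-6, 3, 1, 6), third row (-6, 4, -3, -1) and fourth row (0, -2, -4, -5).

The determinant is -148.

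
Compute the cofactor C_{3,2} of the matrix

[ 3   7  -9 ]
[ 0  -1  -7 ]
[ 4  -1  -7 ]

The cofactor is 21.

Delete row 3 and column 2; the remaining 2×2 submatrix is [3 -9; 0 -7].
Its determinant is 3·(-7) − (-9)·0 = -21.
The cofactor carries sign (−1)^(3+2) = −1, so C_{3,2} = −(-21) = 21.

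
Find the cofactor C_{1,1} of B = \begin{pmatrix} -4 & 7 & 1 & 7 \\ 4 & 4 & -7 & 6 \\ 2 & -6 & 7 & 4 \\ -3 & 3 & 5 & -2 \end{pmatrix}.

The cofactor is -442.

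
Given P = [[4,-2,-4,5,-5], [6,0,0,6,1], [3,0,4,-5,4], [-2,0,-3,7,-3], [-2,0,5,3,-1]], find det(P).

Expand along column 2 (it has 4 zeros):
  − (-2) · M_12   where M_12 = det([6 0 6 1; 3 4 -5 4; -2 -3 7 -3; -2 5 3 -1]) = -348
det = (-1)·(-2)·(-348) = -696

The determinant is -696.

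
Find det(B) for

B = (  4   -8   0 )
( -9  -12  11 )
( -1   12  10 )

det(B) = -1640

Expand along column 3:
  − 11 · |4 -8; -1 12| = −11·(48 − 8) = -440
  + 10 · |4 -8; -9 -12| = 10·(-48 − 72) = -1200
Sum: (-440) + (-1200) = -1640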